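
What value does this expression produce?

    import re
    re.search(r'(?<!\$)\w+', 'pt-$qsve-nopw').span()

A negative assertion filters positions out without eating any characters.
The match spans [0:2] → 'pt'.

(0, 2)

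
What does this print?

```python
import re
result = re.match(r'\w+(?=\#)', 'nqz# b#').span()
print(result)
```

The `(?=…)`/`(?<=…)` assertion just peeks at neighbouring text; it doesn't advance the match position.
With `match`, the pattern is implicitly anchored at the beginning.
The match spans [0:3] → 'nqz'.

(0, 3)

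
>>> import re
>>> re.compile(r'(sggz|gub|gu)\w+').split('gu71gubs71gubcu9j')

With a capturing group present, the delimiter's captured portion is kept in the result list.

['', 'gu', '']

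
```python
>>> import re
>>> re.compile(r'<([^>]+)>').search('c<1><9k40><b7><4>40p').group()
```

Unlike `match`, `search` isn't anchored — it looks for the pattern anywhere in the string.
The match spans [1:4] → '<1>'.
Captured: group 1 = '1'.

'<1>'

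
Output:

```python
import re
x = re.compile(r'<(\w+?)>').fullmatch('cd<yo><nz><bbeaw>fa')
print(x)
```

`re.fullmatch` requires the pattern to consume the entire string.
Here the pattern can't cover the whole string, so the call returns None.

None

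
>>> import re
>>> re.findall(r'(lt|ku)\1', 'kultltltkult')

['lt']

A backreference is literal: `\1` must see the identical characters the first group matched.
Walking the string: at [2:6] match 'ltlt', group 1 = 'lt'.
One capturing group, so `findall` returns just the captured substring from the one match — 1 in all.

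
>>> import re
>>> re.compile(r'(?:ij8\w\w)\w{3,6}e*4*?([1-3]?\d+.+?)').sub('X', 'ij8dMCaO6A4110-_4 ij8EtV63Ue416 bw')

'X_4 Xbw'

Pattern: the literal 'ij8', then a word character, then a word character (non-capturing group); then 3 to 6 of a word character, then zero or more of a literal 'e', then zero or more of the literal '4' (lazy); then optionally a character in [1-3], then one or more of a digit, then one or more of any character (lazy) (captured).
The `?` after the quantifier makes it lazy — it takes as little as possible before letting the rest of the pattern try.
Matches: at [0:15] → 'ij8dMCaO6A4110-'; at [18:32] → 'ij8EtV63Ue416 '.
Each match is replaced by 'X'.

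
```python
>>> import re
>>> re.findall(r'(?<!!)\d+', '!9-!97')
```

Because the assertion is negative and zero-width, positions next to the forbidden text are skipped.
Matches: at [5:6] → '7'.
`findall` yields the raw match text (1 of them) because the pattern has no groups.

['7']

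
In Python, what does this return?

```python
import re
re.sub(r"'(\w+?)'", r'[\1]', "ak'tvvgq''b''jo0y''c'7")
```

Matches: at [2:9] → "'tvvgq'"; at [9:12] → "'b'"; at [12:18] → "'jo0y'"; at [18:21] → "'c'".
The replacement refers to a captured group, so each match is rewritten using its own captured text.

'ak[tvvgq][b][jo0y][c]7'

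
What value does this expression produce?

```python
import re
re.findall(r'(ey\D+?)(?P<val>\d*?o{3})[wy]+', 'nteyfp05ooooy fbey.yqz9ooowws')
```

The pattern matches the literal 'ey', then one or more of a non-digit (lazy) (captured); then zero or more of a digit (lazy), then exactly 3 of the literal 'o' (captured as 'val'); then one or more of one of [wy].
Matches: at [16:28] match 'ey.yqz9oooww', groups = ('ey.yqz', '9ooo').
Multiple groups make `findall` return tuples — one 2-tuple for the one match.

[('ey.yqz', '9ooo')]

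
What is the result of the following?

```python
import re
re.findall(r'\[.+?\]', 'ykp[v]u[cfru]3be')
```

['[v]', '[cfru]']

A `+?`/`*?`/`{m,n}?` starts at its minimum and grows only as far as needed for what follows to match.
With no groups in the pattern, `findall` gives back each whole match — 2 here.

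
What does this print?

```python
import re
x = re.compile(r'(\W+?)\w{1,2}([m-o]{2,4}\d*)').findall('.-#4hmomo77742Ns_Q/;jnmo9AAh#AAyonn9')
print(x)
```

`findall` packs the 2 group values into a tuple for every match.

[('.-#', 'momo77742'), ('/;', 'mo9')]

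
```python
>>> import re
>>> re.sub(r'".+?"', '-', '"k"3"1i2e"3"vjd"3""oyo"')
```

Because the quantifier is non-greedy, it stops expanding at the earliest point where the rest of the pattern can succeed.
Matches: at [0:3] → '"k"'; at [4:10] → '"1i2e"'; at [11:16] → '"vjd"'; at [17:23] → '""oyo"'.
Every occurrence is swapped for '-'.

'-3-3-3-'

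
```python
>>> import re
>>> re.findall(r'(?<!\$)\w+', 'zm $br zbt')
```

['zm', 'r', 'zbt']

Because the assertion is negative and zero-width, positions next to the forbidden text are skipped.
Scanning left to right: at [0:2] → 'zm'; at [5:6] → 'r'; at [7:10] → 'zbt'.
Since nothing is captured, `findall` lists the 3 matched substrings directly.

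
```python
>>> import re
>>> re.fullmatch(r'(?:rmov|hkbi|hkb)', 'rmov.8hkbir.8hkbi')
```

None

For `fullmatch`, every character of the input must be accounted for by the pattern.
Here there's no way to consume every character, so the call returns None.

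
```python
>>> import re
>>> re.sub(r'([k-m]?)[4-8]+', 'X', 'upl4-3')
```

'upX-3'

Every occurrence is swapped for 'X'.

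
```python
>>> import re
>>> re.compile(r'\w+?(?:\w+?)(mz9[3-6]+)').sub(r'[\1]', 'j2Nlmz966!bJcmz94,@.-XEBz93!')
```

'[mz966]![mz94],@.-XEBz93!'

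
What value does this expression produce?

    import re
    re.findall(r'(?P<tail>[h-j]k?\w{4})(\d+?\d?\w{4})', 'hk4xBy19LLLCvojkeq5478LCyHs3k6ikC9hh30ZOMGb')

[('hk4xBy', '19LLLC'), ('jkeq54', '78LCyH'), ('ikC9hh', '30ZOMG')]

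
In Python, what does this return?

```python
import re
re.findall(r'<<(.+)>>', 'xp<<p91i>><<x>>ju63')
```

['p91i>><<x']

Matches: at [2:15] match '<<p91i>><<x>>', group 1 = 'p91i>><<x'.
`findall` collects group 1 from the one match (1 total).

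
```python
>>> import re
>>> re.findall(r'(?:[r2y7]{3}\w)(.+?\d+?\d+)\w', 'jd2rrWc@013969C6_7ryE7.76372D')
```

Because the quantifier is non-greedy, it stops expanding at the earliest point where the rest of the pattern can succeed.
Because there's exactly one group, `findall` drops the full match and keeps group 1 from each hit.

['c@013969', '7.76372']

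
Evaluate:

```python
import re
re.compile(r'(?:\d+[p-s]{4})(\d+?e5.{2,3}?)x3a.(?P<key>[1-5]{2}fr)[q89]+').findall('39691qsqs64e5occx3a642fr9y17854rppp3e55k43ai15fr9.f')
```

[('64e5occ', '42fr')]

Pattern: one or more of a digit, then exactly 4 of a character in [p-s] (non-capturing group); then one or more of a digit (lazy), then the literal 'e5', then 2 to 3 of any character (lazy) (captured); then the literal 'x3a', then any character; then exactly 2 of a character in [1-5], then the literal 'fr' (captured as 'key'); then one or more of one of [q89].
2 groups means the one result is a tuple of 2 captured strings — 1 here.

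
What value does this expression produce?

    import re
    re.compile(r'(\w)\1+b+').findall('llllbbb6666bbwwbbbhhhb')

`\1` is not a pattern — it's the concrete string captured by group 1, re-applied verbatim.
Matches: at [0:7] match 'llllbbb', group 1 = 'l'; at [7:13] match '6666bb', group 1 = '6'; at [13:18] match 'wwbbb', group 1 = 'w'; at [18:22] match 'hhhb', group 1 = 'h'.
`findall` collects group 1 from each match (4 total).

['l', '6', 'w', 'h']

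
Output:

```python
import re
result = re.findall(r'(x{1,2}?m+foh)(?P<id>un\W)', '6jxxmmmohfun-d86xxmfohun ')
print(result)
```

This matches 1 to 2 of a literal 'x' (lazy), then one or more of the literal 'm', then the literal 'foh' (captured); then the literal 'un', then a non-word character (captured as 'id').
Walking the string: at [16:25] match 'xxmfohun ', groups = ('xxmfoh', 'un ').
`findall` packs the 2 group values into a tuple for every match.

[('xxmfoh', 'un ')]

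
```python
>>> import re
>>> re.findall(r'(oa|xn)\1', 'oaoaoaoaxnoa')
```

['oa', 'oa']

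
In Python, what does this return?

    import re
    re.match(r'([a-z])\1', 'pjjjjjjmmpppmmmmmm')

`\1` has to match the exact text group 1 already captured.
`match` is anchored at position 0; if the pattern doesn't fit there, it returns None.
Here the string doesn't start with a match, so the call returns None.

None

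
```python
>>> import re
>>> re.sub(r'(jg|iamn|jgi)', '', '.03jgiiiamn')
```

Branches in `(...|...)` are attempted left-to-right; the first branch that allows the whole pattern to succeed is taken.
Matches: at [3:5] → 'jg'; at [7:11] → 'iamn'.
Each match is replaced by ''.

'.03ii'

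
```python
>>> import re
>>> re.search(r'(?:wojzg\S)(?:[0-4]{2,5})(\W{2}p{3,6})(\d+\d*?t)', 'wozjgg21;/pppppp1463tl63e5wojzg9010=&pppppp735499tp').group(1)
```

The pattern matches the literal 'woj', then the literal 'zg', then a non-whitespace character (non-capturing group); then 2 to 5 of a character in [0-4] (non-capturing group); then exactly 2 of a non-word character, then 3 to 6 of the literal 'p' (captured); then one or more of a digit, then zero or more of a digit (lazy), then a literal 't' (captured).
`re.search` tries every starting position until one works.
The match spans [26:50] → 'wojzg9010=&pppppp735499t'.
Captured: group 1 = '=&pppppp', group 2 = '735499t'.

'=&pppppp'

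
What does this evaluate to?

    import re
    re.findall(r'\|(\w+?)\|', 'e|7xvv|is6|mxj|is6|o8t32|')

Matches: at [1:7] match '|7xvv|', group 1 = '7xvv'; at [10:15] match '|mxj|', group 1 = 'mxj'; at [18:25] match '|o8t32|', group 1 = 'o8t32'.
With a single group, `findall` returns only what that group captured — 3 items.

['7xvv', 'mxj', 'o8t32']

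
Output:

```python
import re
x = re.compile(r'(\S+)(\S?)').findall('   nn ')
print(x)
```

[('nn', '')]

Multiple groups make `findall` return tuples — one 2-tuple for the one match.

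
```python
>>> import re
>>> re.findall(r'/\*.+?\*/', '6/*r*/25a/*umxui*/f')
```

A `+?`/`*?`/`{m,n}?` starts at its minimum and grows only as far as needed for what follows to match.
Scanning left to right: at [1:6] → '/*r*/'; at [9:18] → '/*umxui*/'.
With no groups in the pattern, `findall` gives back each whole match — 2 here.

['/*r*/', '/*umxui*/']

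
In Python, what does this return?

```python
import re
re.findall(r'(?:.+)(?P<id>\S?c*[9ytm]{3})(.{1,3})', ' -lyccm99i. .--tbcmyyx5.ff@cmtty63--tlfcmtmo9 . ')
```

Pattern: one or more of any character (non-capturing group); then optionally a non-whitespace character, then zero or more of the literal 'c', then exactly 3 of one of [9ytm] (captured as 'id'); then 1 to 3 of any character (captured).
Matches: at [0:46] match ' -lyccm99i. .--tbcmyyx5.ff@cmtty63--tlfcmtmo9 ', groups = ('mtm', 'o9 ').
2 groups means the one result is a tuple of 2 captured strings — 1 here.

[('mtm', 'o9 ')]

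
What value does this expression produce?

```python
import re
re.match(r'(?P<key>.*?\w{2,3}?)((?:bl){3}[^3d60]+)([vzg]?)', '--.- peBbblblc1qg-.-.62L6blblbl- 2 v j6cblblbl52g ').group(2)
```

'blblbl- 2 v j'

This matches zero or more of any character (lazy), then 2 to 3 of a word character (lazy) (captured as 'key'); then the literal 'bl' repeated 3 times, then one or more of any character except [3d60] (captured); then optionally one of [vzg] (captured).
A non-greedy quantifier consumes as few characters as it can — just enough that the remainder of the pattern still matches from where it stops; whatever follows it matches normally.
`re.match` only tries the pattern at the start of the string.
The match spans [0:38] → '--.- peBbblblc1qg-.-.62L6blblbl- 2 v j'.
Captured: group 1 = '--.- peBbblblc1qg-.-.62L6', group 2 = 'blblbl- 2 v j', group 3 = ''.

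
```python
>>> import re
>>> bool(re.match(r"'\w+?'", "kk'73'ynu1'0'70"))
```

With `match`, the pattern is implicitly anchored at the beginning.
Here the pattern fails at index 0, so the call returns None, and `bool(None)` is False.

False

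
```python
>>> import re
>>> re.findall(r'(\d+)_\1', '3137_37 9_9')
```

`\1` has to match the exact text group 1 already captured.
`findall` collects group 1 from each match (2 total).

['37', '9']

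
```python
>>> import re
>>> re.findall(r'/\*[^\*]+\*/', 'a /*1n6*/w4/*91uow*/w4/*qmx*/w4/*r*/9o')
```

['/*1n6*/', '/*91uow*/', '/*qmx*/', '/*r*/']

`findall` yields the raw match text (4 of them) because the pattern has no groups.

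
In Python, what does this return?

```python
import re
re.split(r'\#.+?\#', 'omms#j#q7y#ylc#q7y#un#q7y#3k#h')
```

Because the quantifier is non-greedy, it stops expanding at the earliest point where the rest of the pattern can succeed.
Matches to split on: at [4:7] → '#j#'; at [10:15] → '#ylc#'; at [18:22] → '#un#'; at [25:29] → '#3k#'.
`split` removes every match and returns the 5 fragments in between.

['omms', 'q7y', 'q7y', 'q7y', 'h']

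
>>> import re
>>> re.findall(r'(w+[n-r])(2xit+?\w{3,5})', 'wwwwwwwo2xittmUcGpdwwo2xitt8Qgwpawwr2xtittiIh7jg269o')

[('wwwwwwwo', '2xittmUcG'), ('wwo', '2xitt8Qgw')]

Pattern: one or more of a literal 'w', then a character in [n-r] (captured); then the literal '2xi', then one or more of a literal 't' (lazy), then 3 to 5 of a word character (captured).
Scanning left to right: at [0:17] match 'wwwwwwwo2xittmUcG', groups = ('wwwwwwwo', '2xittmUcG'); at [19:31] match 'wwo2xitt8Qgw', groups = ('wwo', '2xitt8Qgw').
2 groups means each result is a tuple of 2 captured strings — 2 here.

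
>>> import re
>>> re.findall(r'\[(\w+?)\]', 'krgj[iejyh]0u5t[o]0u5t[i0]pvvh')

Matches: at [4:11] match '[iejyh]', group 1 = 'iejyh'; at [15:18] match '[o]', group 1 = 'o'; at [22:26] match '[i0]', group 1 = 'i0'.
`findall` collects group 1 from each match (3 total).

['iejyh', 'o', 'i0']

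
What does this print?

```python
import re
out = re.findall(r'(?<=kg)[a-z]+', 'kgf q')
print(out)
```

['f']

The positive lookaround only admits positions where the adjacent text matches; those characters stay outside the span.
Walking the string: at [2:3] → 'f'.
`findall` yields the raw match text (1 of them) because the pattern has no groups.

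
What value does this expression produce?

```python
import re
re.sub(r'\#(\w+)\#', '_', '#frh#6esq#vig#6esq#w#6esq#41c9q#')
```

Every occurrence is swapped for '_'.

'_6esq_6esq_6esq_'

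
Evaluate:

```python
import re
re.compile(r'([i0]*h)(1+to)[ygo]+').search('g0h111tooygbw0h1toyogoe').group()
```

'0h111tooyg'

The match spans [1:11] → '0h111tooyg'.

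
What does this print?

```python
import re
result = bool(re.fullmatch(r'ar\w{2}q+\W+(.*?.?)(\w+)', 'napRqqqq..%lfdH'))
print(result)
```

False

`re.fullmatch` requires the pattern to consume the entire string.
Here the pattern can't cover the whole string, so the call returns None, and `bool(None)` is False.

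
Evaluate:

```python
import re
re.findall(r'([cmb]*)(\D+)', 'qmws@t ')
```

[('', 'qmws@t ')]

The pattern matches zero or more of one of [cmb] (captured); then one or more of a non-digit (captured).
Scanning left to right: at [0:7] match 'qmws@t ', groups = ('', 'qmws@t ').
With 2 capturing groups, `findall` returns a 2-tuple per match.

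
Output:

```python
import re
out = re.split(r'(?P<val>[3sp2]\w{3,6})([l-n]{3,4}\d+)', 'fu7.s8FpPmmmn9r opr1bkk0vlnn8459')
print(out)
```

Pattern: one of [3sp2], then 3 to 6 of a word character (captured as 'val'); then 3 to 4 of a character in [l-n], then one or more of a digit (captured).
With a capturing group present, the delimiter's captured portion is kept in the result list.

['fu7.', 's8FpPm', 'mmn9', 'r opr1bkk0vlnn8459']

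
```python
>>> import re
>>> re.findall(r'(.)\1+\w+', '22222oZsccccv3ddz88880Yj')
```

['2']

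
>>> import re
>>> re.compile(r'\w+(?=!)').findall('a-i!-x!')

['i', 'x']

The lookaround is zero-width — it requires the adjacent text to match without consuming it, so the asserted text isn't part of the match.
No capturing groups, so `findall` returns the 2 full match strings.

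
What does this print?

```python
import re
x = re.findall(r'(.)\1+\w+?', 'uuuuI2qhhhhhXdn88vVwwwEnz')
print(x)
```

`\1` has to match the exact text group 1 already captured.
Walking the string: at [0:5] match 'uuuuI', group 1 = 'u'; at [7:13] match 'hhhhhX', group 1 = 'h'; at [15:18] match '88v', group 1 = '8'; at [19:23] match 'wwwE', group 1 = 'w'.
One capturing group, so `findall` returns just the captured substring from each match — 4 in all.

['u', 'h', '8', 'w']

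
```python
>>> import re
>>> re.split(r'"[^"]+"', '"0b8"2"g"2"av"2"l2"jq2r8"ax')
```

Matches to split on: at [0:5] → '"0b8"'; at [6:9] → '"g"'; at [10:14] → '"av"'; at [15:19] → '"l2"'.
Splitting on the pattern gives 5 pieces.

['', '2', '2', '2', 'jq2r8"ax']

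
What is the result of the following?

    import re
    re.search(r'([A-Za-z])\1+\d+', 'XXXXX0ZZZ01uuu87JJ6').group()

'XXXXX0'

The backreference `\1` re-matches whatever the first group consumed, character for character.
`re.search` scans for the first position where the pattern succeeds.
The match spans [0:6] → 'XXXXX0'.
Captured: group 1 = 'X'.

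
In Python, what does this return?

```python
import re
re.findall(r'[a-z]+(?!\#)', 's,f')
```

['s', 'f']

The negative lookahead/lookbehind blocks any match where the forbidden context is present.
Walking the string: at [0:1] → 's'; at [2:3] → 'f'.
No capturing groups, so `findall` returns the 2 full match strings.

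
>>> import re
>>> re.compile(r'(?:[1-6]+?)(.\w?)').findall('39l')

['9l']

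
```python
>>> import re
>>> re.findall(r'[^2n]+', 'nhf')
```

This matches one or more of any character except [2n].
Walking the string: at [1:3] → 'hf'.
With no groups in the pattern, `findall` gives back each whole match — 1 here.

['hf']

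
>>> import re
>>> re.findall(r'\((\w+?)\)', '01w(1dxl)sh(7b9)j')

['1dxl', '7b9']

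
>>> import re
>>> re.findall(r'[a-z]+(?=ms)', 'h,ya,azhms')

['azh']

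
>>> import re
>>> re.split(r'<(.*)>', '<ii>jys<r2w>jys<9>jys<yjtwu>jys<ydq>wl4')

['', 'ii>jys<r2w>jys<9>jys<yjtwu>jys<ydq', 'wl4']

Matches to split on: at [0:36] → '<ii>jys<r2w>jys<9>jys<yjtwu>jys<ydq>'.
`re.split` interleaves the captured-group text with the surrounding fragments.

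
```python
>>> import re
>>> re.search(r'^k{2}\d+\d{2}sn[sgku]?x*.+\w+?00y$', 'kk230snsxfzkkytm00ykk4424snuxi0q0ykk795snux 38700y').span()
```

The pattern matches anchored at the start of the string; then exactly 2 of a literal 'k', then one or more of a digit, then exactly 2 of a digit; then the literal 'sn', then optionally one of [sgku], then zero or more of the literal 'x'; then one or more of any character, then one or more of a word character (lazy), then the literal '00y'; then anchored at the end.
Unlike `match`, `search` isn't anchored — it looks for the pattern anywhere in the string.
The match spans [0:50] → 'kk230snsxfzkkytm00ykk4424snuxi0q0ykk795snux 38700y'.

(0, 50)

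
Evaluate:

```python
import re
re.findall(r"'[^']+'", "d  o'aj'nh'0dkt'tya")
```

`findall` yields the raw match text (2 of them) because the pattern has no groups.

["'aj'", "'0dkt'"]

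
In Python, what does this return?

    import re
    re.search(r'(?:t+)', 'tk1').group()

't'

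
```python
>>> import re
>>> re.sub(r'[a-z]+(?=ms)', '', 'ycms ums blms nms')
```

'ms ms ms ms'

The `(?=…)`/`(?<=…)` assertion just peeks at neighbouring text; it doesn't advance the match position.
Every occurrence is swapped for ''.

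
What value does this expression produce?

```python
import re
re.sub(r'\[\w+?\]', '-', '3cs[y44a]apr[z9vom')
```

Matches: at [3:9] → '[y44a]'.
`sub` substitutes '-' at each match site.

'3cs-apr[z9vom'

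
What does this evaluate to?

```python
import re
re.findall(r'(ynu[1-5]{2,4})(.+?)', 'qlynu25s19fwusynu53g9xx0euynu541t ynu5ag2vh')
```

[('ynu25', 's'), ('ynu53', 'g'), ('ynu541', 't')]

This matches the literal 'ynu', then 2 to 4 of a character in [1-5] (captured); then one or more of any character (lazy) (captured).
A `+?`/`*?`/`{m,n}?` starts at its minimum and grows only as far as needed for what follows to match.
Walking the string: at [2:8] match 'ynu25s', groups = ('ynu25', 's'); at [14:20] match 'ynu53g', groups = ('ynu53', 'g'); at [26:33] match 'ynu541t', groups = ('ynu541', 't').
2 groups means each result is a tuple of 2 captured strings — 3 here.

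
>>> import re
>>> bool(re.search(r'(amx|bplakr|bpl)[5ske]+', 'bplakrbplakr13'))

False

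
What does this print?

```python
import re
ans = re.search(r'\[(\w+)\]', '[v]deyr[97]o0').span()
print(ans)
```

(0, 3)

Unlike `match`, `search` isn't anchored — it looks for the pattern anywhere in the string.
The match spans [0:3] → '[v]'.
Captured: group 1 = 'v'.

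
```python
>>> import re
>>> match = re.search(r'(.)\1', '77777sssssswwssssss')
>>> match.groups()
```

('7',)

The match spans [0:2] → '77'.
Captured: group 1 = '7'.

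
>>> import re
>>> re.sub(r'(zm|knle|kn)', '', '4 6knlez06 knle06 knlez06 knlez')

'4 6z06 06 z06 z'

The regex engine tests alternatives in the order written; an earlier branch that matches wins even if a later one would match more.
Each match is replaced by ''.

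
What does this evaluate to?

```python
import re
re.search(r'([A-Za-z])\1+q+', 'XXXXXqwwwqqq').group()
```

'XXXXXq'

The backreference `\1` re-matches whatever the first group consumed, character for character.
`re.search` scans for the first position where the pattern succeeds.
The match spans [0:6] → 'XXXXXq'.
Captured: group 1 = 'X'.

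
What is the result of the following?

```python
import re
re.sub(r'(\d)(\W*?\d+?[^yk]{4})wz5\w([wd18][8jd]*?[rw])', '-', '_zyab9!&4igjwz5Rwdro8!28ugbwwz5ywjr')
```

The pattern matches a digit (captured); then zero or more of a non-word character (lazy), then one or more of a digit (lazy), then exactly 4 of any character except [yk] (captured); then the literal 'wz5', then a word character; then one of [wd18], then zero or more of one of [8jd] (lazy), then one of [rw] (captured).
Matches: at [20:35] → '8!28ugbwwz5ywjr'.
Each match is replaced by '-'.

'_zyab9!&4igjwz5Rwdro-'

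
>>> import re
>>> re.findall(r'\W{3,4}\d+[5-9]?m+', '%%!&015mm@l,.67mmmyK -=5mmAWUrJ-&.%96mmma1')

This matches 3 to 4 of a non-word character, then one or more of a digit, then optionally a character in [5-9]; then one or more of a literal 'm'.
Walking the string: at [0:9] → '%%!&015mm'; at [20:26] → ' -=5mm'; at [31:40] → '-&.%96mmm'.
With no groups in the pattern, `findall` gives back each whole match — 3 here.

['%%!&015mm', ' -=5mm', '-&.%96mmm']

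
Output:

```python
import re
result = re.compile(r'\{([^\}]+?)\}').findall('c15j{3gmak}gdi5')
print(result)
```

One capturing group, so `findall` returns just the captured substring from the one match — 1 in all.

['3gmak']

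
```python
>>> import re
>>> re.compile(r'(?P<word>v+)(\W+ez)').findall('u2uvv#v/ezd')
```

[('v', '/ez')]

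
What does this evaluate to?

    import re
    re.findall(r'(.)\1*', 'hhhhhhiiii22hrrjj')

A backreference is literal: `\1` must see the identical characters the first group matched.
Matches: at [0:6] match 'hhhhhh', group 1 = 'h'; at [6:10] match 'iiii', group 1 = 'i'; at [10:12] match '22', group 1 = '2'; at [12:13] match 'h', group 1 = 'h'; at [13:15] match 'rr', group 1 = 'r'; ….
One capturing group, so `findall` returns just the captured substring from each match — 6 in all.

['h', 'i', '2', 'h', 'r', 'j']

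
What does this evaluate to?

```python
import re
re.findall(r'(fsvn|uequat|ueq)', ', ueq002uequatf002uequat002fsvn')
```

['ueq', 'uequat', 'uequat', 'fsvn']

Alternation isn't longest-match — the leftmost alternative that fits at this position is chosen.
Walking the string: at [2:5] match 'ueq', group 1 = 'ueq'; at [8:14] match 'uequat', group 1 = 'uequat'; at [18:24] match 'uequat', group 1 = 'uequat'; at [27:31] match 'fsvn', group 1 = 'fsvn'.
With a single group, `findall` returns only what that group captured — 4 items.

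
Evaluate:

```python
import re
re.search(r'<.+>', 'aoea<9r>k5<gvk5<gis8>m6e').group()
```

'<9r>k5<gvk5<gis8>'

The match spans [4:21] → '<9r>k5<gvk5<gis8>'.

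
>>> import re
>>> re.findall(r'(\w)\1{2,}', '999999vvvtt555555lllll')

`\1` is not a pattern — it's the concrete string captured by group 1, re-applied verbatim.
Walking the string: at [0:6] match '999999', group 1 = '9'; at [6:9] match 'vvv', group 1 = 'v'; at [11:17] match '555555', group 1 = '5'; at [17:22] match 'lllll', group 1 = 'l'.
`findall` collects group 1 from each match (4 total).

['9', 'v', '5', 'l']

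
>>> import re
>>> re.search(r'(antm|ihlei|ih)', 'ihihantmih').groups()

The match spans [0:2] → 'ih'.
Captured: group 1 = 'ih'.

('ih',)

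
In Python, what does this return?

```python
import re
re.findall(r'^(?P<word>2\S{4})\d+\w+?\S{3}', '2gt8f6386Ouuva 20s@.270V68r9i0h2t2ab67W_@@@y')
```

['2gt8f']

The pattern matches anchored at the start of the string; then a literal '2', then exactly 4 of a non-whitespace character (captured as 'word'); then one or more of a digit; then one or more of a word character (lazy), then exactly 3 of a non-whitespace character.
Matches: at [0:13] match '2gt8f6386Ouuv', group 1 = '2gt8f'.
Because there's exactly one group, `findall` drops the full match and keeps group 1 from the one hit.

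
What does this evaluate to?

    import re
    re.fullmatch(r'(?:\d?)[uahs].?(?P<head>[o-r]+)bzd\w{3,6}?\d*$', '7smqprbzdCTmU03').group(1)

The pattern matches optionally a digit (non-capturing group); then one of [uahs], then optionally any character; then one or more of a character in [o-r] (captured as 'head'); then the literal 'bzd', then 3 to 6 of a word character (lazy), then zero or more of a digit; then anchored at the end.
`re.fullmatch` requires the pattern to consume the entire string.
The match spans [0:15] → '7smqprbzdCTmU03'.
Captured: group 1 = 'qpr'.

'qpr'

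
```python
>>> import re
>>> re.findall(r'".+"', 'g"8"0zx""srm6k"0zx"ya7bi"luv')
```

`findall` yields the raw match text (1 of them) because the pattern has no groups.

['"8"0zx""srm6k"0zx"ya7bi"']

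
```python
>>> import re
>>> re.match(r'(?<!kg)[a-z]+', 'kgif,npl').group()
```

'kgif'

`match` is anchored at position 0; if the pattern doesn't fit there, it returns None.
The match spans [0:4] → 'kgif'.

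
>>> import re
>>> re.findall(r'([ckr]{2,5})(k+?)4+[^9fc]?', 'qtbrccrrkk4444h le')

Pattern: 2 to 5 of one of [ckr] (captured); then one or more of a literal 'k' (lazy) (captured); then one or more of a literal '4', then optionally any character except [9fc].
Scanning left to right: at [3:15] match 'rccrrkk4444h', groups = ('rccrr', 'kk').
2 groups means the one result is a tuple of 2 captured strings — 1 here.

[('rccrr', 'kk')]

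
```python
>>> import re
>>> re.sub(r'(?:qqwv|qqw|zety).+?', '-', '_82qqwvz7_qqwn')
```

'_82-7_-'

Alternation isn't longest-match — the leftmost alternative that fits at this position is chosen.
Matches: at [3:8] → 'qqwvz'; at [10:14] → 'qqwn'.
Every occurrence is swapped for '-'.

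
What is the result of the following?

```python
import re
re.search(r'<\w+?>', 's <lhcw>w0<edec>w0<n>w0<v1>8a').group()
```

`re.search` scans for the first position where the pattern succeeds.
The match spans [2:8] → '<lhcw>'.

'<lhcw>'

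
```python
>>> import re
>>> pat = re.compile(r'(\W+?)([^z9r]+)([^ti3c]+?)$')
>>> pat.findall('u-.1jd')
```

With the lazy modifier that quantifier settles for the fewest repetitions that let the rest of the pattern succeed (the atoms after it are unaffected and can still be greedy).
3 groups means the one result is a tuple of 3 captured strings — 1 here.

[('-', '.1j', 'd')]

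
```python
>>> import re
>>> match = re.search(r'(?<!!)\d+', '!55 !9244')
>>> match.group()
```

'5'

`(?!…)`/`(?<!…)` only lets a position through if the neighbouring text does NOT match; no characters are consumed.
`re.search` scans for the first position where the pattern succeeds.
The match spans [2:3] → '5'.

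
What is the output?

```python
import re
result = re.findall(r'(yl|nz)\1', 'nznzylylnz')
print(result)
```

After group 1 captures some text, `\1` only succeeds where that same text appears again.
Walking the string: at [0:4] match 'nznz', group 1 = 'nz'; at [4:8] match 'ylyl', group 1 = 'yl'.
With a single group, `findall` returns only what that group captured — 2 items.

['nz', 'yl']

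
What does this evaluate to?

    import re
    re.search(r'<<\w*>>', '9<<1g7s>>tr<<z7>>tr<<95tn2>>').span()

(1, 9)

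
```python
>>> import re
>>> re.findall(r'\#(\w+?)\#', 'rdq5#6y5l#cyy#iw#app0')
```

Walking the string: at [4:10] match '#6y5l#', group 1 = '6y5l'; at [13:17] match '#iw#', group 1 = 'iw'.
`findall` collects group 1 from each match (2 total).

['6y5l', 'iw']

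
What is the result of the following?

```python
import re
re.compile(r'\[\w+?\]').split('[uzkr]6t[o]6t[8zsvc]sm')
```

['', '6t', '6t', 'sm']

Matches to split on: at [0:6] → '[uzkr]'; at [8:11] → '[o]'; at [13:20] → '[8zsvc]'.
Each match becomes a cut point; 4 segments remain.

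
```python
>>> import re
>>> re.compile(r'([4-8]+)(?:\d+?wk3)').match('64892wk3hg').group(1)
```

The pattern matches one or more of a character in [4-8] (captured); then one or more of a digit (lazy), then the literal 'wk3' (non-capturing group).
With `match`, the pattern is implicitly anchored at the beginning.
The match spans [0:8] → '64892wk3'.
Captured: group 1 = '648'.

'648'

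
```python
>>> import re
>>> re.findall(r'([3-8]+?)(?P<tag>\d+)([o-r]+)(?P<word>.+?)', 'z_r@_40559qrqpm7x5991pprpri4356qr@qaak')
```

[('4', '0559', 'qrqp', 'm'), ('5', '991', 'pprpr', 'i'), ('4', '356', 'qr', '@')]

Pattern: one or more of a character in [3-8] (lazy) (captured); then one or more of a digit (captured as 'tag'); then one or more of a character in [o-r] (captured); then one or more of any character (lazy) (captured as 'word').
Scanning left to right: at [5:15] match '40559qrqpm', groups = ('4', '0559', 'qrqp', 'm'); at [17:27] match '5991pprpri', groups = ('5', '991', 'pprpr', 'i'); at [27:34] match '4356qr@', groups = ('4', '356', 'qr', '@').
Multiple groups make `findall` return tuples — one 4-tuple for each match.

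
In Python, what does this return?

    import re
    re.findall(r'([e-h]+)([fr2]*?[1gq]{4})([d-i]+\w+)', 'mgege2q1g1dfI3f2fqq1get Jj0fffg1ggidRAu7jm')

[('gege', '2q1g1', 'dfI3f2fqq1get'), ('fff', 'g1gg', 'idRAu7jm')]

This matches one or more of a character in [e-h] (captured); then zero or more of one of [fr2] (lazy), then exactly 4 of one of [1gq] (captured); then one or more of a character in [d-i], then one or more of a word character (captured).
3 groups means each result is a tuple of 3 captured strings — 2 here.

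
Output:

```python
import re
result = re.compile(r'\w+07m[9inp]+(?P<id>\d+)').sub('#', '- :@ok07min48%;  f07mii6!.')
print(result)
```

Pattern: one or more of a word character; then the literal '07m', then one or more of one of [9inp]; then one or more of a digit (captured as 'id').
Every occurrence is swapped for '#'.

- :@#%;  #!.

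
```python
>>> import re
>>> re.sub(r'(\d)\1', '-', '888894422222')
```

The backreference `\1` re-matches whatever the first group consumed, character for character.
Matches: at [0:2] → '88'; at [2:4] → '88'; at [5:7] → '44'; at [7:9] → '22'; at [9:11] → '22'.
`sub` substitutes '-' at each match site.

'--9---2'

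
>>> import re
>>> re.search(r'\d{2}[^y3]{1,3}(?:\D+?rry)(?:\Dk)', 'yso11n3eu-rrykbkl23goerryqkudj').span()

The match spans [17:27] → '23goerryqk'.

(17, 27)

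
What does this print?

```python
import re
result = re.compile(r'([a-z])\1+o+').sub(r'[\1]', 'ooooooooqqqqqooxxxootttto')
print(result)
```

[o][q][x][t]

After group 1 captures some text, `\1` only succeeds where that same text appears again.
Matches: at [0:8] → 'oooooooo'; at [8:15] → 'qqqqqoo'; at [15:20] → 'xxxoo'; at [20:25] → 'tttto'.
Each match is replaced using the text its own group 1 captured.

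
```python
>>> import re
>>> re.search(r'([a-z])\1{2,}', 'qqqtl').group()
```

'qqq'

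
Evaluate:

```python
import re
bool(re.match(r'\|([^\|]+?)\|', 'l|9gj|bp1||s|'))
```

`re.match` only tries the pattern at the start of the string.
Here the string doesn't start with a match, so the call returns None, and `bool(None)` is False.

False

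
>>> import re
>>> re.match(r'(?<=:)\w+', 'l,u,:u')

`re.match` won't scan ahead — the pattern has to work from the very first character.
Here the pattern fails at index 0, so the call returns None.

None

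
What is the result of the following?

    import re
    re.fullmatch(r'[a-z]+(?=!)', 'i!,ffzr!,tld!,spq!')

None

`fullmatch` succeeds only if the pattern covers the string from start to end.
Here the string isn't matched end-to-end, so the call returns None.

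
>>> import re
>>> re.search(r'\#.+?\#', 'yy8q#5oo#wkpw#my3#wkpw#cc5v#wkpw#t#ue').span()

The `?` after the quantifier makes it lazy — it takes as little as possible before letting the rest of the pattern try.
The match spans [4:9] → '#5oo#'.

(4, 9)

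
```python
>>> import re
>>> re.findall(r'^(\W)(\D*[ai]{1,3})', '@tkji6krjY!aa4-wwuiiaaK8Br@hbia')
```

The pattern matches anchored at the start of the string; then a non-word character (captured); then zero or more of a non-digit, then 1 to 3 of one of [ai] (captured).
Walking the string: at [0:5] match '@tkji', groups = ('@', 'tkji').
2 groups means the one result is a tuple of 2 captured strings — 1 here.

[('@', 'tkji')]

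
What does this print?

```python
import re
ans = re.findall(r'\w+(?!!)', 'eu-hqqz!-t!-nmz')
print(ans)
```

['eu', 'hqq', 'nmz']

The negative lookahead/lookbehind blocks any match where the forbidden context is present.
Scanning left to right: at [0:2] → 'eu'; at [3:6] → 'hqq'; at [12:15] → 'nmz'.
With no groups in the pattern, `findall` gives back each whole match — 3 here.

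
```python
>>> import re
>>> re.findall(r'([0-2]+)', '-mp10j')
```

['10']

Because there's exactly one group, `findall` drops the full match and keeps group 1 from the one hit.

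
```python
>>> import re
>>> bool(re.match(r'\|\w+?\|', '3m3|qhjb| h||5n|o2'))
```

False

`re.match` won't scan ahead — the pattern has to work from the very first character.
Here the pattern fails at index 0, so the call returns None, and `bool(None)` is False.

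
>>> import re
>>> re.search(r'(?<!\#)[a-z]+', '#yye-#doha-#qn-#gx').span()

The negative lookahead/lookbehind blocks any match where the forbidden context is present.
The match spans [2:4] → 'ye'.

(2, 4)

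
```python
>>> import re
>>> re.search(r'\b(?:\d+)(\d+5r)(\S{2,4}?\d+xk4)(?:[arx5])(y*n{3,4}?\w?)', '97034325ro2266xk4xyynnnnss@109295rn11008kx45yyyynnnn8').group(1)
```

'25r'

This matches a word boundary (`\b`, zero-width); then one or more of a digit (non-capturing group); then one or more of a digit, then the literal '5r' (captured); then 2 to 4 of a non-whitespace character (lazy), then one or more of a digit, then the literal 'xk4' (captured); then one of [arx5] (non-capturing group); then zero or more of the literal 'y', then 3 to 4 of a literal 'n' (lazy), then optionally a word character (captured).
`re.search` scans for the first position where the pattern succeeds.
The match spans [0:24] → '97034325ro2266xk4xyynnnn'.
Captured: group 1 = '25r', group 2 = 'o2266xk4', group 3 = 'yynnnn'.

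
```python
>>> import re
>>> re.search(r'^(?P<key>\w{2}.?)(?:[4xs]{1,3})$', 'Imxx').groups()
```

Pattern: anchored at the start of the string; then exactly 2 of a word character, then optionally any character (captured as 'key'); then 1 to 3 of one of [4xs] (non-capturing group); then anchored at the end.
Unlike `match`, `search` isn't anchored — it looks for the pattern anywhere in the string.
The match spans [0:4] → 'Imxx'.
Captured: group 1 = 'Imx'.

('Imx',)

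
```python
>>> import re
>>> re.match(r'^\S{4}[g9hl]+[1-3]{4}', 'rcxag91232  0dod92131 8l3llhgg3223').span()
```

(0, 10)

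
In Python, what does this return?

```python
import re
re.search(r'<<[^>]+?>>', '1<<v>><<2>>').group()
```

`search` walks the string left to right and returns the first match it finds.
The match spans [1:6] → '<<v>>'.

'<<v>>'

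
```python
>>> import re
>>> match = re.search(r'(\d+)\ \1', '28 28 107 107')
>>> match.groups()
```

After group 1 captures some text, `\1` only succeeds where that same text appears again.
`re.search` scans for the first position where the pattern succeeds.
The match spans [0:5] → '28 28'.
Captured: group 1 = '28'.

('28',)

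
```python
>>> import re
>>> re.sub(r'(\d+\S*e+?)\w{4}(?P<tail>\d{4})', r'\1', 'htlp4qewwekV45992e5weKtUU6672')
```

'htlp4qewwekV45992e5we'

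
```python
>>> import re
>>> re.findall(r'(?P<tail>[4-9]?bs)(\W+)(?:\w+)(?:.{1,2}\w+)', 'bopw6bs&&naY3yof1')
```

The pattern matches optionally a character in [4-9], then the literal 'bs' (captured as 'tail'); then one or more of a non-word character (captured); then one or more of a word character (non-capturing group); then 1 to 2 of any character, then one or more of a word character (non-capturing group).
Scanning left to right: at [4:17] match '6bs&&naY3yof1', groups = ('6bs', '&&').
2 groups means the one result is a tuple of 2 captured strings — 1 here.

[('6bs', '&&')]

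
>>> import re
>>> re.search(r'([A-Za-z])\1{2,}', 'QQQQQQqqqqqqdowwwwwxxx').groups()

('Q',)

`\1` has to match the exact text group 1 already captured.
`search` walks the string left to right and returns the first match it finds.
The match spans [0:6] → 'QQQQQQ'.
Captured: group 1 = 'Q'.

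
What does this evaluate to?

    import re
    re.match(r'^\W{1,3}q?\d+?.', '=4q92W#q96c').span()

(0, 3)

`re.match` only tries the pattern at the start of the string.
The match spans [0:3] → '=4q'.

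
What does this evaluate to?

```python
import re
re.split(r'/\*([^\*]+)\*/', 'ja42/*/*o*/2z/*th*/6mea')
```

Because the pattern has a capturing group, `split` also inserts each captured text between the pieces.

['ja42/*', 'o', '2z', 'th', '6mea']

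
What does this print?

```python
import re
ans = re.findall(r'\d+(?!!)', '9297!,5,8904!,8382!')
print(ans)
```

['929', '5', '890', '838']

Because the assertion is negative and zero-width, positions next to the forbidden text are skipped.
`findall` yields the raw match text (4 of them) because the pattern has no groups.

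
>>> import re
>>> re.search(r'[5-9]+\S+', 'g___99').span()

This matches one or more of a character in [5-9]; then one or more of a non-whitespace character.
`search` walks the string left to right and returns the first match it finds.
The match spans [4:6] → '99'.

(4, 6)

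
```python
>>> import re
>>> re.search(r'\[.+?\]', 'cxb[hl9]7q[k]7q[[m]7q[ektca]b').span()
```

A non-greedy quantifier consumes as few characters as it can — just enough that the remainder of the pattern still matches from where it stops; whatever follows it matches normally.
`re.search` tries every starting position until one works.
The match spans [3:8] → '[hl9]'.

(3, 8)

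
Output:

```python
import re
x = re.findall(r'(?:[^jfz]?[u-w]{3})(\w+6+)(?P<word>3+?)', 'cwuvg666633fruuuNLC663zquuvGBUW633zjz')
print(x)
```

The `?` after the quantifier makes it lazy — it takes as little as possible before letting the rest of the pattern try.
`findall` packs the 2 group values into a tuple for every match.

[('g666633fruuuNLC663zquuvGBUW6', '3')]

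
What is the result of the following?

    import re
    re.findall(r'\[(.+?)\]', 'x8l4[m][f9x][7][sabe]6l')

['m', 'f9x', '7', 'sabe']

Because the quantifier is non-greedy, it stops expanding at the earliest point where the rest of the pattern can succeed.
Scanning left to right: at [4:7] match '[m]', group 1 = 'm'; at [7:12] match '[f9x]', group 1 = 'f9x'; at [12:15] match '[7]', group 1 = '7'; at [15:21] match '[sabe]', group 1 = 'sabe'.
One capturing group, so `findall` returns just the captured substring from each match — 4 in all.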